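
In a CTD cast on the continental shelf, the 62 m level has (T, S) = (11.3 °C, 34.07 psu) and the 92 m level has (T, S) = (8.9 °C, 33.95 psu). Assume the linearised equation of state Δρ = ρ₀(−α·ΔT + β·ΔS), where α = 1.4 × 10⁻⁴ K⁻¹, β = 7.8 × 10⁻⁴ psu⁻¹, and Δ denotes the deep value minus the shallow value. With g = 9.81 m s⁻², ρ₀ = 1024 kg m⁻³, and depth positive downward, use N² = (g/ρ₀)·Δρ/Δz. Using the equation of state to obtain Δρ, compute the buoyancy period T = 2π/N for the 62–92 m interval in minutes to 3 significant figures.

11.8 min

ΔT = -2.4 K, ΔS = -0.12 psu (deep − shallow).
Δρ/ρ₀ = −αΔT + βΔS = 3.36 × 10⁻⁴ − 9.36 × 10⁻⁵ = 2.424 × 10⁻⁴, so Δρ ≈ 0.2482 kg m⁻³.
N² = (g/ρ₀)·Δρ/Δz = g·(Δρ/ρ₀)/Δz = 9.81 × 2.424 × 10⁻⁴ / 30 = 7.9265 × 10⁻⁵ s⁻².
N = √(7.9265 × 10⁻⁵) = 8.9031 × 10⁻³ rad s⁻¹ → T = 2π/N = 705.73 s = 11.762 min ≈ 11.8 min.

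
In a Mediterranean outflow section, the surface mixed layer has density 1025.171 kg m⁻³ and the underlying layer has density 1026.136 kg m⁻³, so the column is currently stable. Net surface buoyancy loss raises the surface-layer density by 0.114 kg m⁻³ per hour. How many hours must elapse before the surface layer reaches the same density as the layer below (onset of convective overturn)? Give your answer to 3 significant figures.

Density deficit of the surface layer: 1026.136 − 1025.171 = 0.965 kg m⁻³.
Required change = 0.965 / 0.114 = 8.46 hours.

8.46 hours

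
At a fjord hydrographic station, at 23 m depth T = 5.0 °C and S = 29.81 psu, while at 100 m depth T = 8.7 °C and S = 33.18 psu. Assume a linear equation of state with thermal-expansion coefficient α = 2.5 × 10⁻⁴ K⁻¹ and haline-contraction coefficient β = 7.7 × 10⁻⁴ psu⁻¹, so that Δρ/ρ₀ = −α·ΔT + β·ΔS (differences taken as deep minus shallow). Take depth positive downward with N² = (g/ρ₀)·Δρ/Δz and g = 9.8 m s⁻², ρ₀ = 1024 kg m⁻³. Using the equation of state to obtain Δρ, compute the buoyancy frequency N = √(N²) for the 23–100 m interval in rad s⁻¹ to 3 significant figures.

0.0146 rad s⁻¹

ΔT = +3.7 K, ΔS = +3.37 psu (deep − shallow).
Δρ/ρ₀ = −αΔT + βΔS = -9.25 × 10⁻⁴ + 2.5949 × 10⁻³ = 1.6699 × 10⁻³, so Δρ ≈ 1.710 kg m⁻³.
N² = (g/ρ₀)·Δρ/Δz = g·(Δρ/ρ₀)/Δz = 9.8 × 1.6699 × 10⁻³ / 77 = 2.1253 × 10⁻⁴ s⁻².
N = √(2.1253 × 10⁻⁴) = 0.014578 rad s⁻¹ ≈ 0.0146 rad s⁻¹.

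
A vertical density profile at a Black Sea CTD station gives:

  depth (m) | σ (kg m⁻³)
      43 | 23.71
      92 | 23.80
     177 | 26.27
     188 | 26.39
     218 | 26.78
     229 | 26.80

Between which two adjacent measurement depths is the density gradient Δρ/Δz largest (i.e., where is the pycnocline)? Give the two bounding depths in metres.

92–177 m

Compute the density gradient over each adjacent pair:
  43–92 m: Δρ/Δz = 0.09/49 = 1.8 × 10⁻³ kg m⁻⁴
  92–177 m: Δρ/Δz = 2.47/85 = 0.029 kg m⁻⁴
  177–188 m: Δρ/Δz = 0.12/11 = 0.011 kg m⁻⁴
  188–218 m: Δρ/Δz = 0.39/30 = 0.013 kg m⁻⁴
  218–229 m: Δρ/Δz = 0.02/11 = 1.8 × 10⁻³ kg m⁻⁴
The largest gradient is in the 92–177 m interval — the pycnocline.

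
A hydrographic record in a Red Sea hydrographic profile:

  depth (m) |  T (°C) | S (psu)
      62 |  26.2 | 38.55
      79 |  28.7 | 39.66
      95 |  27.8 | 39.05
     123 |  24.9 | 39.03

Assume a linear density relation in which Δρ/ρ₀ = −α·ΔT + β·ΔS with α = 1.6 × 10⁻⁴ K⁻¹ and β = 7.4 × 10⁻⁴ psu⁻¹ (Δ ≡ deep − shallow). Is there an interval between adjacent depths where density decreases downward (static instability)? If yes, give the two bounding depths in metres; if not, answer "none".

79–95 m

Evaluate Δρ/ρ₀ = −αΔT + βΔS across each adjacent pair:
  62–79 m: −αΔT+βΔS = −(1.6 × 10⁻⁴)(+2.5)+(7.4 × 10⁻⁴)(+1.11) = 4.2 × 10⁻⁴ → stable
  79–95 m: −αΔT+βΔS = −(1.6 × 10⁻⁴)(-0.9)+(7.4 × 10⁻⁴)(-0.61) = -3.1 × 10⁻⁴ → UNSTABLE
  95–123 m: −αΔT+βΔS = −(1.6 × 10⁻⁴)(-2.9)+(7.4 × 10⁻⁴)(-0.02) = 4.5 × 10⁻⁴ → stable
The 79–95 m interval has Δρ < 0: lighter water underlies denser water.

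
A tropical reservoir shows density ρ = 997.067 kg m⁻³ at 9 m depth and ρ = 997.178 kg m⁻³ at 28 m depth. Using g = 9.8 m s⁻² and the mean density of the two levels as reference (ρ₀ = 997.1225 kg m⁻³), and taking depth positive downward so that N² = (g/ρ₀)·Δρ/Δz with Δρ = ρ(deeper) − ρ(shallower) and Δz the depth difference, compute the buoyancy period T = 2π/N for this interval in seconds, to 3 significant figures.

829 s

Δρ = 997.178 − 997.067 = 0.111 kg m⁻³ over Δz = 28 − 9 = 19 m.
N² = (9.8/997.1225) × (0.111/19) = 5.7418 × 10⁻⁵ s⁻².
N = √(5.7418 × 10⁻⁵) = 7.5775 × 10⁻³ rad s⁻¹, so T = 2π/N = 829.19 s ≈ 829 s.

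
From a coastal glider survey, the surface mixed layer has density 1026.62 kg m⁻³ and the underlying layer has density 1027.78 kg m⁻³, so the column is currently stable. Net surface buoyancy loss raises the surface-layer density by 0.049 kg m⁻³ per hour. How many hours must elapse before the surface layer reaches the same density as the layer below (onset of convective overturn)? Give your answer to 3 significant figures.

23.7 hours

Density deficit of the surface layer: 1027.78 − 1026.62 = 1.16 kg m⁻³.
Required change = 1.16 / 0.049 = 23.7 hours.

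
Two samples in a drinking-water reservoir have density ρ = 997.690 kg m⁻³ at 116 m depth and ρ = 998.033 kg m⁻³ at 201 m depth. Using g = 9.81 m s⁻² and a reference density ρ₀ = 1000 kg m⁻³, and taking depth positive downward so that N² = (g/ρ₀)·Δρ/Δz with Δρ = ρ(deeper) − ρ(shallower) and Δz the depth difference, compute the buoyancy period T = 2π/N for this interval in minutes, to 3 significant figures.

16.6 min

Δρ = 998.033 − 997.690 = 0.343 kg m⁻³ over Δz = 201 − 116 = 85 m.
N² = (9.81/1000) × (0.343/85) = 3.9586 × 10⁻⁵ s⁻².
N = √(3.9586 × 10⁻⁵) = 6.2917 × 10⁻³ rad s⁻¹, so T = 2π/N = 998.65 s = 16.644 min ≈ 16.6 min.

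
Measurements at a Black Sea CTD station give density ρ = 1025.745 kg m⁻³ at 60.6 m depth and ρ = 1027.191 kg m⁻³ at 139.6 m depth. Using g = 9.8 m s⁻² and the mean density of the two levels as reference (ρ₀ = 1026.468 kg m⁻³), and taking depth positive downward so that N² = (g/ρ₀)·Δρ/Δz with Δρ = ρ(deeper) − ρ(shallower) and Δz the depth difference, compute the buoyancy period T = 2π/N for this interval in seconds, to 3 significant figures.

Δρ = 1027.191 − 1025.745 = 1.446 kg m⁻³ over Δz = 139.6 − 60.6 = 79 m.
N² = (9.8/1026.468) × (1.446/79) = 1.7475 × 10⁻⁴ s⁻².
N = √(1.7475 × 10⁻⁴) = 0.013219 rad s⁻¹, so T = 2π/N = 475.31 s ≈ 475 s.

475 s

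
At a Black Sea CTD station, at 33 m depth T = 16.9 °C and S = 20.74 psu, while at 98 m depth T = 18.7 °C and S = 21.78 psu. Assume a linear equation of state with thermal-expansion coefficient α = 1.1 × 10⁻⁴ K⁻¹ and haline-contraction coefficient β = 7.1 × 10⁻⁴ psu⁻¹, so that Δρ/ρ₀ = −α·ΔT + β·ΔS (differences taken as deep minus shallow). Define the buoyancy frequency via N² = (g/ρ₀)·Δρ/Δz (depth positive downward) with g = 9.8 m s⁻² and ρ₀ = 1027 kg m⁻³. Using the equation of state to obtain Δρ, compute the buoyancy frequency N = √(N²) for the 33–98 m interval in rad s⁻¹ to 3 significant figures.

ΔT = +1.8 K, ΔS = +1.04 psu (deep − shallow).
Δρ/ρ₀ = −αΔT + βΔS = -1.98 × 10⁻⁴ + 7.384 × 10⁻⁴ = 5.404 × 10⁻⁴, so Δρ ≈ 0.5550 kg m⁻³.
N² = (g/ρ₀)·Δρ/Δz = g·(Δρ/ρ₀)/Δz = 9.8 × 5.404 × 10⁻⁴ / 65 = 8.1476 × 10⁻⁵ s⁻².
N = √(8.1476 × 10⁻⁵) = 9.0264 × 10⁻³ rad s⁻¹ ≈ 9.03 × 10⁻³ rad s⁻¹.

9.03 × 10⁻³ rad s⁻¹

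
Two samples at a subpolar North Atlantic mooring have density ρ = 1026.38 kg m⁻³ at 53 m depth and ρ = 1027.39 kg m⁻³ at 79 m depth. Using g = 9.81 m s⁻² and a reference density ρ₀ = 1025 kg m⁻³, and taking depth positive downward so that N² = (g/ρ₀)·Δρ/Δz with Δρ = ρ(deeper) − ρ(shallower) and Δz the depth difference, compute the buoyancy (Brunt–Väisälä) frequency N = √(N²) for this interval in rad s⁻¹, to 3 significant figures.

Δρ = 1027.39 − 1026.38 = 1.01 kg m⁻³ over Δz = 79 − 53 = 26 m.
N² = (9.81/1025) × (1.01/26) = 3.7179 × 10⁻⁴ s⁻².
N = √(3.7179 × 10⁻⁴) = 0.019282 rad s⁻¹ ≈ 0.0193 rad s⁻¹.

0.0193 rad s⁻¹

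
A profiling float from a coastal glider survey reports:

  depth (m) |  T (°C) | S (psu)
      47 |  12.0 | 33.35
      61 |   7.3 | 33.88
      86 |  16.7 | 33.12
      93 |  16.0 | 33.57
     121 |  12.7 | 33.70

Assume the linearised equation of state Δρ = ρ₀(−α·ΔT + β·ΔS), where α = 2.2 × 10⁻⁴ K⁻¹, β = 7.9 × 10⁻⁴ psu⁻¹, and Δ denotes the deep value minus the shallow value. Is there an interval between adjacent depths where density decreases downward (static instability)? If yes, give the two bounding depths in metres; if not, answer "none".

Evaluate Δρ/ρ₀ = −αΔT + βΔS across each adjacent pair:
  47–61 m: −αΔT+βΔS = −(2.2 × 10⁻⁴)(-4.7)+(7.9 × 10⁻⁴)(+0.53) = 1.5 × 10⁻³ → stable
  61–86 m: −αΔT+βΔS = −(2.2 × 10⁻⁴)(+9.4)+(7.9 × 10⁻⁴)(-0.76) = -2.7 × 10⁻³ → UNSTABLE
  86–93 m: −αΔT+βΔS = −(2.2 × 10⁻⁴)(-0.7)+(7.9 × 10⁻⁴)(+0.45) = 5.1 × 10⁻⁴ → stable
  93–121 m: −αΔT+βΔS = −(2.2 × 10⁻⁴)(-3.3)+(7.9 × 10⁻⁴)(+0.13) = 8.3 × 10⁻⁴ → stable
The 61–86 m interval has Δρ < 0: lighter water underlies denser water.

61–86 m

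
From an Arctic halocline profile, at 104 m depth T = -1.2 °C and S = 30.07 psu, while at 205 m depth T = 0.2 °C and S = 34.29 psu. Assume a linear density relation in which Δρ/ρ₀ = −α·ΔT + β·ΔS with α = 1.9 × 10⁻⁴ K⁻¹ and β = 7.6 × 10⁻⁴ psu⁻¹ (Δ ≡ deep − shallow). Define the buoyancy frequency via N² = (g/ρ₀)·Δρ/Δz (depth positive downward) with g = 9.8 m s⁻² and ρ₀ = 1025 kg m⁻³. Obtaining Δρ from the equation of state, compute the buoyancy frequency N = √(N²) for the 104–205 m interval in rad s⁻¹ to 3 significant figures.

ΔT = +1.4 K, ΔS = +4.22 psu (deep − shallow).
Δρ/ρ₀ = −αΔT + βΔS = -2.66 × 10⁻⁴ + 3.2072 × 10⁻³ = 2.9412 × 10⁻³, so Δρ ≈ 3.015 kg m⁻³.
N² = (g/ρ₀)·Δρ/Δz = g·(Δρ/ρ₀)/Δz = 9.8 × 2.9412 × 10⁻³ / 101 = 2.8538 × 10⁻⁴ s⁻².
N = √(2.8538 × 10⁻⁴) = 0.016893 rad s⁻¹ ≈ 0.0169 rad s⁻¹.

0.0169 rad s⁻¹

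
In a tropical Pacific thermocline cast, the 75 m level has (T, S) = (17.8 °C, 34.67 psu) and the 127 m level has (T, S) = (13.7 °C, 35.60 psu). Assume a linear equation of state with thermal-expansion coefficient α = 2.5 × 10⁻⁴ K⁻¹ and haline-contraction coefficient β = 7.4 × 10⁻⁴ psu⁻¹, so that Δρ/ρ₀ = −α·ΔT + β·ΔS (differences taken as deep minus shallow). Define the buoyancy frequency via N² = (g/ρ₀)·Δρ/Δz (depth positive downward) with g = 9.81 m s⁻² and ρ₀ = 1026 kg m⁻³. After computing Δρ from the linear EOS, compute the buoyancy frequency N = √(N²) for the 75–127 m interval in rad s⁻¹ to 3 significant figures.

ΔT = -4.1 K, ΔS = +0.93 psu (deep − shallow).
Δρ/ρ₀ = −αΔT + βΔS = 1.025 × 10⁻³ + 6.882 × 10⁻⁴ = 1.7132 × 10⁻³, so Δρ ≈ 1.758 kg m⁻³.
N² = (g/ρ₀)·Δρ/Δz = g·(Δρ/ρ₀)/Δz = 9.81 × 1.7132 × 10⁻³ / 52 = 3.2320 × 10⁻⁴ s⁻².
N = √(3.2320 × 10⁻⁴) = 0.017978 rad s⁻¹ ≈ 0.0180 rad s⁻¹.

0.0180 rad s⁻¹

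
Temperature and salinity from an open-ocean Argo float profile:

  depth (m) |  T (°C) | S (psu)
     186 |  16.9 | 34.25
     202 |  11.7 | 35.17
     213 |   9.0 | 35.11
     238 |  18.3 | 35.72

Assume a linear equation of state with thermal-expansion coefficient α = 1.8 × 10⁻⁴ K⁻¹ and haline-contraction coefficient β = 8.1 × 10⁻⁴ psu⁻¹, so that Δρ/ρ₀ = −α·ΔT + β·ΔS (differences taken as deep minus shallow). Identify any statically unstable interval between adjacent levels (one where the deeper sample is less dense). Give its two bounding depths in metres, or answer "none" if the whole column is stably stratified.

Evaluate Δρ/ρ₀ = −αΔT + βΔS across each adjacent pair:
  186–202 m: −αΔT+βΔS = −(1.8 × 10⁻⁴)(-5.2)+(8.1 × 10⁻⁴)(+0.92) = 1.7 × 10⁻³ → stable
  202–213 m: −αΔT+βΔS = −(1.8 × 10⁻⁴)(-2.7)+(8.1 × 10⁻⁴)(-0.06) = 4.4 × 10⁻⁴ → stable
  213–238 m: −αΔT+βΔS = −(1.8 × 10⁻⁴)(+9.3)+(8.1 × 10⁻⁴)(+0.61) = -1.2 × 10⁻³ → UNSTABLE
The 213–238 m interval has Δρ < 0: lighter water underlies denser water.

213–238 m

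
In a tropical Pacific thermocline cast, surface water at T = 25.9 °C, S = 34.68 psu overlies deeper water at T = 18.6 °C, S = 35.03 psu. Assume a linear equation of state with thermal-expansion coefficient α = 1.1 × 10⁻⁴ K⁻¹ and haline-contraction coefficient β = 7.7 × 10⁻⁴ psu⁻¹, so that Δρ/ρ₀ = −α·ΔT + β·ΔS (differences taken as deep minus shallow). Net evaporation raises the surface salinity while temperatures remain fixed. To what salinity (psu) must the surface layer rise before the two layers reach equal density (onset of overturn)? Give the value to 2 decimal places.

36.07 psu

Neutral buoyancy requires −α(T_deep − T_surf) + β(S_deep − S_surf′) = 0.
S_surf′ = S_deep − (α/β)·ΔT = 35.03 − (1.1 × 10⁻⁴/7.7 × 10⁻⁴)·(-7.3) = 36.0729 psu.
Increase required: 36.0729 − 34.68 = 1.3929 psu.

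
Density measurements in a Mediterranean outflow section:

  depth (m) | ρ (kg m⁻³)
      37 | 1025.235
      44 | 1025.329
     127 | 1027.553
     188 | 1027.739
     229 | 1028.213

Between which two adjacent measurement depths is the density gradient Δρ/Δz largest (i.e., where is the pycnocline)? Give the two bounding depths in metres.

44–127 m

Compute the density gradient over each adjacent pair:
  37–44 m: Δρ/Δz = 0.094/7 = 0.013 kg m⁻⁴
  44–127 m: Δρ/Δz = 2.224/83 = 0.027 kg m⁻⁴
  127–188 m: Δρ/Δz = 0.186/61 = 3.0 × 10⁻³ kg m⁻⁴
  188–229 m: Δρ/Δz = 0.474/41 = 0.012 kg m⁻⁴
The largest gradient is in the 44–127 m interval — the pycnocline.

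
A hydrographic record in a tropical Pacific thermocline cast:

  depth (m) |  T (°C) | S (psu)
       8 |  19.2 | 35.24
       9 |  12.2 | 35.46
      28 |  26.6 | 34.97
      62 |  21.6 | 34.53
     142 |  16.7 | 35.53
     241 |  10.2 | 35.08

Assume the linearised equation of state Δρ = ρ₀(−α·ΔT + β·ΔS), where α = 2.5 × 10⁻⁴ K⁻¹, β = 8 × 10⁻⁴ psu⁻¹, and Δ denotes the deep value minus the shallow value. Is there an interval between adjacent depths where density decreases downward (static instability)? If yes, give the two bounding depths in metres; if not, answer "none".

Evaluate Δρ/ρ₀ = −αΔT + βΔS across each adjacent pair:
  8–9 m: −αΔT+βΔS = −(2.5 × 10⁻⁴)(-7.0)+(8 × 10⁻⁴)(+0.22) = 1.9 × 10⁻³ → stable
  9–28 m: −αΔT+βΔS = −(2.5 × 10⁻⁴)(+14.4)+(8 × 10⁻⁴)(-0.49) = -4.0 × 10⁻³ → UNSTABLE
  28–62 m: −αΔT+βΔS = −(2.5 × 10⁻⁴)(-5.0)+(8 × 10⁻⁴)(-0.44) = 9.0 × 10⁻⁴ → stable
  62–142 m: −αΔT+βΔS = −(2.5 × 10⁻⁴)(-4.9)+(8 × 10⁻⁴)(+1.00) = 2.0 × 10⁻³ → stable
  142–241 m: −αΔT+βΔS = −(2.5 × 10⁻⁴)(-6.5)+(8 × 10⁻⁴)(-0.45) = 1.3 × 10⁻³ → stable
The 9–28 m interval has Δρ < 0: lighter water underlies denser water.

9–28 m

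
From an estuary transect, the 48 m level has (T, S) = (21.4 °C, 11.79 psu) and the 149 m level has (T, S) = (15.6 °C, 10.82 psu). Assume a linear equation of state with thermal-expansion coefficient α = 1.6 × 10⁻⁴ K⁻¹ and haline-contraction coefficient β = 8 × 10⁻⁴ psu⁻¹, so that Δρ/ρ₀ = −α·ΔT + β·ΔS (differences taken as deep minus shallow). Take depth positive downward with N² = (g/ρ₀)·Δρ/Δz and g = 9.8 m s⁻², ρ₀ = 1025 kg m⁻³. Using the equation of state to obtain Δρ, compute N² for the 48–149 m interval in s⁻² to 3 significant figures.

1.47 × 10⁻⁵ s⁻²

ΔT = -5.8 K, ΔS = -0.97 psu (deep − shallow).
Δρ/ρ₀ = −αΔT + βΔS = 9.28 × 10⁻⁴ − 7.76 × 10⁻⁴ = 1.52 × 10⁻⁴, so Δρ ≈ 0.1558 kg m⁻³.
N² = (g/ρ₀)·Δρ/Δz = g·(Δρ/ρ₀)/Δz = 9.8 × 1.52 × 10⁻⁴ / 101 = 1.4749 × 10⁻⁵ s⁻² ≈ 1.47 × 10⁻⁵ s⁻².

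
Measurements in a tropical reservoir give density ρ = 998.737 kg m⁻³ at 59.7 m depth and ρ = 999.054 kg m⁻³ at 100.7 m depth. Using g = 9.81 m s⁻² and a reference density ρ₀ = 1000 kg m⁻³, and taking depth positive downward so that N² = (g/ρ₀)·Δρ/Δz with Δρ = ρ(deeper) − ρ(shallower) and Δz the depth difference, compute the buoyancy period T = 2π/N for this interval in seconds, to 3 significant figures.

Δρ = 999.054 − 998.737 = 0.317 kg m⁻³ over Δz = 100.7 − 59.7 = 41 m.
N² = (9.81/1000) × (0.317/41) = 7.5848 × 10⁻⁵ s⁻².
N = √(7.5848 × 10⁻⁵) = 8.7091 × 10⁻³ rad s⁻¹, so T = 2π/N = 721.45 s ≈ 721 s.

721 s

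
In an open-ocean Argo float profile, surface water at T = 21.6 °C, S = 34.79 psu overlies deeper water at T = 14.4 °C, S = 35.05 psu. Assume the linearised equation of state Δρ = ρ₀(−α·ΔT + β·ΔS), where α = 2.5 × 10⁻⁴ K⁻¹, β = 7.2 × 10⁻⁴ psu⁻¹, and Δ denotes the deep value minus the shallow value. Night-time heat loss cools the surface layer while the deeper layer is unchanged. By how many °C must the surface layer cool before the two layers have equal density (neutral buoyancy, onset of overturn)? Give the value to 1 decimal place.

7.9 °C

Neutral buoyancy requires Δρ = 0, i.e. −α(T_deep − T_surf′) + β(S_deep − S_surf) = 0.
T_surf′ = T_deep − (β/α)·ΔS = 14.4 − (7.2 × 10⁻⁴/2.5 × 10⁻⁴)·(+0.26) = 13.651 °C.
Cooling required: 21.6 − (13.651) = 7.949 °C.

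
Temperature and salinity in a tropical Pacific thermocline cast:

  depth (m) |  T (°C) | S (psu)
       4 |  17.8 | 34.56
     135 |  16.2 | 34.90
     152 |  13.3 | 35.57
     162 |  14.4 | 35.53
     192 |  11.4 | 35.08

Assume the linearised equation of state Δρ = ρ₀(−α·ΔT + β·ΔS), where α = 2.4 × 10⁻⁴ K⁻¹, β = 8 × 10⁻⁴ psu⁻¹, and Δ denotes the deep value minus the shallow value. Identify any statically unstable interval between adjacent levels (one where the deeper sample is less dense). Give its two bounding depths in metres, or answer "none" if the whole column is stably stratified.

152–162 m

Evaluate Δρ/ρ₀ = −αΔT + βΔS across each adjacent pair:
  4–135 m: −αΔT+βΔS = −(2.4 × 10⁻⁴)(-1.6)+(8 × 10⁻⁴)(+0.34) = 6.6 × 10⁻⁴ → stable
  135–152 m: −αΔT+βΔS = −(2.4 × 10⁻⁴)(-2.9)+(8 × 10⁻⁴)(+0.67) = 1.2 × 10⁻³ → stable
  152–162 m: −αΔT+βΔS = −(2.4 × 10⁻⁴)(+1.1)+(8 × 10⁻⁴)(-0.04) = -3.0 × 10⁻⁴ → UNSTABLE
  162–192 m: −αΔT+βΔS = −(2.4 × 10⁻⁴)(-3.0)+(8 × 10⁻⁴)(-0.45) = 3.6 × 10⁻⁴ → stable
The 152–162 m interval has Δρ < 0: lighter water underlies denser water.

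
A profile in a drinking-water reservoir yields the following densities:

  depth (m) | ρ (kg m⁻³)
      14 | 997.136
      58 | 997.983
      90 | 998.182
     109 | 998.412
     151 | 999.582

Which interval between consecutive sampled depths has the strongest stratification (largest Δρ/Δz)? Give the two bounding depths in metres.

109–151 m

Compute the density gradient over each adjacent pair:
  14–58 m: Δρ/Δz = 0.847/44 = 0.019 kg m⁻⁴
  58–90 m: Δρ/Δz = 0.199/32 = 6.2 × 10⁻³ kg m⁻⁴
  90–109 m: Δρ/Δz = 0.230/19 = 0.012 kg m⁻⁴
  109–151 m: Δρ/Δz = 1.170/42 = 0.028 kg m⁻⁴
The largest gradient is in the 109–151 m interval — the pycnocline.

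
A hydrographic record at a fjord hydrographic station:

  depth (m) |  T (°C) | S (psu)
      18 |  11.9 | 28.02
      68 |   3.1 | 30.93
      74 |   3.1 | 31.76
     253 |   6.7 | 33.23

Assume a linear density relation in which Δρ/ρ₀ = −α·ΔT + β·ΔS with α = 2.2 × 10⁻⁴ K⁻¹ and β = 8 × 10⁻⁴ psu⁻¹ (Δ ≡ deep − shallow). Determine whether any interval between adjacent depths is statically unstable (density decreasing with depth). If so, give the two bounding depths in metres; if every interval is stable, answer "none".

none

Evaluate Δρ/ρ₀ = −αΔT + βΔS across each adjacent pair:
  18–68 m: −αΔT+βΔS = −(2.2 × 10⁻⁴)(-8.8)+(8 × 10⁻⁴)(+2.91) = 4.3 × 10⁻³ → stable
  68–74 m: −αΔT+βΔS = −(2.2 × 10⁻⁴)(+0.0)+(8 × 10⁻⁴)(+0.83) = 6.6 × 10⁻⁴ → stable
  74–253 m: −αΔT+βΔS = −(2.2 × 10⁻⁴)(+3.6)+(8 × 10⁻⁴)(+1.47) = 3.8 × 10⁻⁴ → stable
Every interval has Δρ > 0: the column is stably stratified throughout.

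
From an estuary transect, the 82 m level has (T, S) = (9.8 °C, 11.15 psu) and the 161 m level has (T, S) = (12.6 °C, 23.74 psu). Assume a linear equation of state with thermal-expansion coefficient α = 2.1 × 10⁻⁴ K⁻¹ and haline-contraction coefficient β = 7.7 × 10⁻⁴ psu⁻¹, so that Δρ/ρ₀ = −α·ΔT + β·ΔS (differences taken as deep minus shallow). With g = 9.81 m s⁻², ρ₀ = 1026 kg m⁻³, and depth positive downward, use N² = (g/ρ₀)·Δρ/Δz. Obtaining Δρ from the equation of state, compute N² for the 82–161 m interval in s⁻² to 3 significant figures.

1.13 × 10⁻³ s⁻²

ΔT = +2.8 K, ΔS = +12.59 psu (deep − shallow).
Δρ/ρ₀ = −αΔT + βΔS = -5.88 × 10⁻⁴ + 9.6943 × 10⁻³ = 9.1063 × 10⁻³, so Δρ ≈ 9.343 kg m⁻³.
N² = (g/ρ₀)·Δρ/Δz = g·(Δρ/ρ₀)/Δz = 9.81 × 9.1063 × 10⁻³ / 79 = 1.1308 × 10⁻³ s⁻² ≈ 1.13 × 10⁻³ s⁻².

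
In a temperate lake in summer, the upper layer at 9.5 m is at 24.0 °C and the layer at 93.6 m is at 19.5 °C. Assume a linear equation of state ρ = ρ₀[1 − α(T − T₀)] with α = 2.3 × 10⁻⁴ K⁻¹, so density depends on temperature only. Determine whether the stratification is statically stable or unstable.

stable

ΔT = 19.5 − 24.0 = -4.5 K, so Δρ/ρ₀ = −αΔT = 1.035 × 10⁻³.
Δρ/ρ₀ > 0, so Δρ > 0: deeper water is denser → statically stable.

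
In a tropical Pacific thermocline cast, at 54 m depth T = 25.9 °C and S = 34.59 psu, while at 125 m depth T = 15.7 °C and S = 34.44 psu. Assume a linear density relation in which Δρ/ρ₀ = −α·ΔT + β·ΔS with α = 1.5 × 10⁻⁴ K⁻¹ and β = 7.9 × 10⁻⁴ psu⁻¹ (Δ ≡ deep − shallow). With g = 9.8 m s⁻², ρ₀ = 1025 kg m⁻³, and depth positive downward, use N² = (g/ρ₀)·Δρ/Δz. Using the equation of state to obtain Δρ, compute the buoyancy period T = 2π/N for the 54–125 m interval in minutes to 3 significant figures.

7.50 min

ΔT = -10.2 K, ΔS = -0.15 psu (deep − shallow).
Δρ/ρ₀ = −αΔT + βΔS = 1.53 × 10⁻³ − 1.185 × 10⁻⁴ = 1.4115 × 10⁻³, so Δρ ≈ 1.447 kg m⁻³.
N² = (g/ρ₀)·Δρ/Δz = g·(Δρ/ρ₀)/Δz = 9.8 × 1.4115 × 10⁻³ / 71 = 1.9483 × 10⁻⁴ s⁻².
N = √(1.9483 × 10⁻⁴) = 0.013958 rad s⁻¹ → T = 2π/N = 450.15 s = 7.5025 min ≈ 7.50 min.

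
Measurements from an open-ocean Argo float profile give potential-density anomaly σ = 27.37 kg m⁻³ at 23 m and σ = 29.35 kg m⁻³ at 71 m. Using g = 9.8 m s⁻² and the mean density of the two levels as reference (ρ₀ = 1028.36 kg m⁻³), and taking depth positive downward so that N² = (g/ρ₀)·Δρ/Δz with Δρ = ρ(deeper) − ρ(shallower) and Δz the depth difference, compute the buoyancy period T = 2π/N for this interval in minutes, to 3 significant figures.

Δρ = 1029.35 − 1027.37 = 1.98 kg m⁻³ over Δz = 71 − 23 = 48 m.
N² = (9.8/1028.36) × (1.98/48) = 3.9310 × 10⁻⁴ s⁻².
N = √(3.9310 × 10⁻⁴) = 0.019827 rad s⁻¹, so T = 2π/N = 316.90 s = 5.2817 min ≈ 5.28 min.

5.28 min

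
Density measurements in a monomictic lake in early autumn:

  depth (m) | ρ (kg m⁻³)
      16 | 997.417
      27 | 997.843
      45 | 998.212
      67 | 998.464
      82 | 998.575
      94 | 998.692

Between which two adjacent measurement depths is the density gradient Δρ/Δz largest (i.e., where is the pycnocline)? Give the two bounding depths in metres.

16–27 m

Compute the density gradient over each adjacent pair:
  16–27 m: Δρ/Δz = 0.426/11 = 0.039 kg m⁻⁴
  27–45 m: Δρ/Δz = 0.369/18 = 0.021 kg m⁻⁴
  45–67 m: Δρ/Δz = 0.252/22 = 0.011 kg m⁻⁴
  67–82 m: Δρ/Δz = 0.111/15 = 7.4 × 10⁻³ kg m⁻⁴
  82–94 m: Δρ/Δz = 0.117/12 = 9.7 × 10⁻³ kg m⁻⁴
The largest gradient is in the 16–27 m interval — the pycnocline.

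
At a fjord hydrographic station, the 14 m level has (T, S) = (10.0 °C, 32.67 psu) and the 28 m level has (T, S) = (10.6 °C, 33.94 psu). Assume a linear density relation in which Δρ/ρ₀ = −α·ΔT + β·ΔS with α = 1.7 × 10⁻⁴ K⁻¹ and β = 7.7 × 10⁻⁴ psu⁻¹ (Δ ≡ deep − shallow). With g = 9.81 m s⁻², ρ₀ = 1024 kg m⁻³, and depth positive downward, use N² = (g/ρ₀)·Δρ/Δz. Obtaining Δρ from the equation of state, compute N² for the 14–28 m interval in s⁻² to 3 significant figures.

6.14 × 10⁻⁴ s⁻²

ΔT = +0.6 K, ΔS = +1.27 psu (deep − shallow).
Δρ/ρ₀ = −αΔT + βΔS = -1.02 × 10⁻⁴ + 9.779 × 10⁻⁴ = 8.759 × 10⁻⁴, so Δρ ≈ 0.8969 kg m⁻³.
N² = (g/ρ₀)·Δρ/Δz = g·(Δρ/ρ₀)/Δz = 9.81 × 8.759 × 10⁻⁴ / 14 = 6.1376 × 10⁻⁴ s⁻² ≈ 6.14 × 10⁻⁴ s⁻².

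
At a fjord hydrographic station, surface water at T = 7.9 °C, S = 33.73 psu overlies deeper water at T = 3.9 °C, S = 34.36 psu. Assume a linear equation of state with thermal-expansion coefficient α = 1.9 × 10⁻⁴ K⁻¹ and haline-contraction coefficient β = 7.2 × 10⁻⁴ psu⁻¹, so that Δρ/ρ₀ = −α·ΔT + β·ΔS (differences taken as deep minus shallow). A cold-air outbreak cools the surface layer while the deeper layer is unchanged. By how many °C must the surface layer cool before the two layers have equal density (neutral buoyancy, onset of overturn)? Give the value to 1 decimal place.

Neutral buoyancy requires Δρ = 0, i.e. −α(T_deep − T_surf′) + β(S_deep − S_surf) = 0.
T_surf′ = T_deep − (β/α)·ΔS = 3.9 − (7.2 × 10⁻⁴/1.9 × 10⁻⁴)·(+0.63) = 1.513 °C.
Cooling required: 7.9 − (1.513) = 6.387 °C.

6.4 °C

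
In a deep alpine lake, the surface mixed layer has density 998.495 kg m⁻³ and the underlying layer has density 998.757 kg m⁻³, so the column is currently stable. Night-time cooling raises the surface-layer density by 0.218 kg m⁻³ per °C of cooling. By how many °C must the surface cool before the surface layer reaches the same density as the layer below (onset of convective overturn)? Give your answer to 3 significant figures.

Density deficit of the surface layer: 998.757 − 998.495 = 0.262 kg m⁻³.
Required change = 0.262 / 0.218 = 1.20 °C.

1.20 °C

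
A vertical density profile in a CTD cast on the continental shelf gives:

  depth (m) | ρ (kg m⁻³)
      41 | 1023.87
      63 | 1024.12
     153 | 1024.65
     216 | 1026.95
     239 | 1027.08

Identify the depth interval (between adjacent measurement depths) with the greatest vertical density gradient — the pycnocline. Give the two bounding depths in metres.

153–216 m

Compute the density gradient over each adjacent pair:
  41–63 m: Δρ/Δz = 0.25/22 = 0.011 kg m⁻⁴
  63–153 m: Δρ/Δz = 0.53/90 = 5.9 × 10⁻³ kg m⁻⁴
  153–216 m: Δρ/Δz = 2.30/63 = 0.037 kg m⁻⁴
  216–239 m: Δρ/Δz = 0.13/23 = 5.7 × 10⁻³ kg m⁻⁴
The largest gradient is in the 153–216 m interval — the pycnocline.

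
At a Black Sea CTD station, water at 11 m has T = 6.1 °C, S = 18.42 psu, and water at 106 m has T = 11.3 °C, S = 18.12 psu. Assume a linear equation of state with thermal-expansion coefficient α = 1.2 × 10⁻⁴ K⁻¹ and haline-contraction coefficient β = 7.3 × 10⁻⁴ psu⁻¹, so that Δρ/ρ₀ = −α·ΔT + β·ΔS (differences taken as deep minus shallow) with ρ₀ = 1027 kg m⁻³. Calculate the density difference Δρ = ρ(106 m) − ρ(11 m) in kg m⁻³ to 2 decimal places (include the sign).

-0.87 kg m⁻³

ΔT = +5.2 K, ΔS = -0.30 psu (deep − shallow).
Δρ/ρ₀ = −(1.2 × 10⁻⁴)(+5.2) + (7.3 × 10⁻⁴)(-0.30) = -8.43 × 10⁻⁴.
Δρ = 1027 × (-8.43 × 10⁻⁴) = -0.87 kg m⁻³.
Negative Δρ: lighter below, statically unstable.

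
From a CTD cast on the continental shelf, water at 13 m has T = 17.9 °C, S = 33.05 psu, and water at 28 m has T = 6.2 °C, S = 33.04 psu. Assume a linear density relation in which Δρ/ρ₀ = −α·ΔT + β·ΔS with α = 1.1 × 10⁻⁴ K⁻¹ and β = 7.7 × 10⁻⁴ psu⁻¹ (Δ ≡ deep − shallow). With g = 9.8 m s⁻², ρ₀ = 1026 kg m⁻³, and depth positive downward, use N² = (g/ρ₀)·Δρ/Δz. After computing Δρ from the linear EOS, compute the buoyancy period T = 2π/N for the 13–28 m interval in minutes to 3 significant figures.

ΔT = -11.7 K, ΔS = -0.01 psu (deep − shallow).
Δρ/ρ₀ = −αΔT + βΔS = 1.287 × 10⁻³ − 7.70 × 10⁻⁶ = 1.2793 × 10⁻³, so Δρ ≈ 1.313 kg m⁻³.
N² = (g/ρ₀)·Δρ/Δz = g·(Δρ/ρ₀)/Δz = 9.8 × 1.2793 × 10⁻³ / 15 = 8.3581 × 10⁻⁴ s⁻².
N = √(8.3581 × 10⁻⁴) = 0.028910 rad s⁻¹ → T = 2π/N = 217.34 s = 3.6223 min ≈ 3.62 min.

3.62 min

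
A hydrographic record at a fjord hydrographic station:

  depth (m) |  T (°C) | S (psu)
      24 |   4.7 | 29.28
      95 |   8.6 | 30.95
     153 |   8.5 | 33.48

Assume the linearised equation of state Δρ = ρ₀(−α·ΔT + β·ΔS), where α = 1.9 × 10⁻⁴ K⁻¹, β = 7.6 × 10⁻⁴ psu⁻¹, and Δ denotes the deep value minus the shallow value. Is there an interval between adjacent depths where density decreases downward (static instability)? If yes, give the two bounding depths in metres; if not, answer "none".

none

Evaluate Δρ/ρ₀ = −αΔT + βΔS across each adjacent pair:
  24–95 m: −αΔT+βΔS = −(1.9 × 10⁻⁴)(+3.9)+(7.6 × 10⁻⁴)(+1.67) = 5.3 × 10⁻⁴ → stable
  95–153 m: −αΔT+βΔS = −(1.9 × 10⁻⁴)(-0.1)+(7.6 × 10⁻⁴)(+2.53) = 1.9 × 10⁻³ → stable
Every interval has Δρ > 0: the column is stably stratified throughout.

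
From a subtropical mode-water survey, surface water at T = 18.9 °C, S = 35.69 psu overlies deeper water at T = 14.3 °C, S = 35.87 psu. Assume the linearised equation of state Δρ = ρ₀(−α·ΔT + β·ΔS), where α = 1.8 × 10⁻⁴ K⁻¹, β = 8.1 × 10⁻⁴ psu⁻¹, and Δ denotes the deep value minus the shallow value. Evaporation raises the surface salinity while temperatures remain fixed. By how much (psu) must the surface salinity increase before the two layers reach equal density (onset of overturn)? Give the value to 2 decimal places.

1.20 psu

Neutral buoyancy requires −α(T_deep − T_surf) + β(S_deep − S_surf′) = 0.
S_surf′ = S_deep − (α/β)·ΔT = 35.87 − (1.8 × 10⁻⁴/8.1 × 10⁻⁴)·(-4.6) = 36.8922 psu.
Increase required: 36.8922 − 35.69 = 1.2022 psu.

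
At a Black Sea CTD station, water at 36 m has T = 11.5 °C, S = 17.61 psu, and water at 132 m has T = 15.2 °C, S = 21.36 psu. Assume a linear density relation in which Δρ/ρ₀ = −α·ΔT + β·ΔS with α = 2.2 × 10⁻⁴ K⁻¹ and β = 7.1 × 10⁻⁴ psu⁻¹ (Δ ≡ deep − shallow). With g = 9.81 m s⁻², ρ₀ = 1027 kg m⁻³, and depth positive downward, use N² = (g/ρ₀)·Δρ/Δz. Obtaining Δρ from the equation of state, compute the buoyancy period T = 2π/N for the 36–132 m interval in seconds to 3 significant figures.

457 s

ΔT = +3.7 K, ΔS = +3.75 psu (deep − shallow).
Δρ/ρ₀ = −αΔT + βΔS = -8.14 × 10⁻⁴ + 2.6625 × 10⁻³ = 1.8485 × 10⁻³, so Δρ ≈ 1.898 kg m⁻³.
N² = (g/ρ₀)·Δρ/Δz = g·(Δρ/ρ₀)/Δz = 9.81 × 1.8485 × 10⁻³ / 96 = 1.8889 × 10⁻⁴ s⁻².
N = √(1.8889 × 10⁻⁴) = 0.013744 rad s⁻¹ → T = 2π/N = 457.16 s ≈ 457 s.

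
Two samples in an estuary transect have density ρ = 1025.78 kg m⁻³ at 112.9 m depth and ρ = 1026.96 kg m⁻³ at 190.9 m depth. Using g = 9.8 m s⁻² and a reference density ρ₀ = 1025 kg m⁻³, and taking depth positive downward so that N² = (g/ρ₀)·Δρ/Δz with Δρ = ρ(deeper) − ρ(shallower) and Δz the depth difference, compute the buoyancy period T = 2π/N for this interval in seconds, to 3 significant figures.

Δρ = 1026.96 − 1025.78 = 1.18 kg m⁻³ over Δz = 190.9 − 112.9 = 78 m.
N² = (9.8/1025) × (1.18/78) = 1.4464 × 10⁻⁴ s⁻².
N = √(1.4464 × 10⁻⁴) = 0.012027 rad s⁻¹, so T = 2π/N = 522.42 s ≈ 522 s.
Since Δρ > 0 the layer is stably stratified.

522 s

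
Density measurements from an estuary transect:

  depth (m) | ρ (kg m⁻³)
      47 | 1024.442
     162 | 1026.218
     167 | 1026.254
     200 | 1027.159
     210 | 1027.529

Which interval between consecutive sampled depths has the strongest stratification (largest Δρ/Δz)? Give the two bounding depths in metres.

200–210 m

Compute the density gradient over each adjacent pair:
  47–162 m: Δρ/Δz = 1.776/115 = 0.015 kg m⁻⁴
  162–167 m: Δρ/Δz = 0.036/5 = 7.2 × 10⁻³ kg m⁻⁴
  167–200 m: Δρ/Δz = 0.905/33 = 0.027 kg m⁻⁴
  200–210 m: Δρ/Δz = 0.370/10 = 0.037 kg m⁻⁴
The largest gradient is in the 200–210 m interval — the pycnocline.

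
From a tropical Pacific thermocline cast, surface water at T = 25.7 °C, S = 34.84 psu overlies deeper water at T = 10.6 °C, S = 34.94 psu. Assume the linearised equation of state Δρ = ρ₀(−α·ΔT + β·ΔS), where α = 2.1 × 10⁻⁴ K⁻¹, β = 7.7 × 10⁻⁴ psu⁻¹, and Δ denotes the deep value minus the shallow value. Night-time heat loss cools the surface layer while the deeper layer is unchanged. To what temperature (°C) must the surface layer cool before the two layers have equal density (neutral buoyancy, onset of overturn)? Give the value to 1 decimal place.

10.2 °C

Neutral buoyancy requires Δρ = 0, i.e. −α(T_deep − T_surf′) + β(S_deep − S_surf) = 0.
T_surf′ = T_deep − (β/α)·ΔS = 10.6 − (7.7 × 10⁻⁴/2.1 × 10⁻⁴)·(+0.10) = 10.233 °C.
Cooling required: 25.7 − (10.233) = 15.467 °C.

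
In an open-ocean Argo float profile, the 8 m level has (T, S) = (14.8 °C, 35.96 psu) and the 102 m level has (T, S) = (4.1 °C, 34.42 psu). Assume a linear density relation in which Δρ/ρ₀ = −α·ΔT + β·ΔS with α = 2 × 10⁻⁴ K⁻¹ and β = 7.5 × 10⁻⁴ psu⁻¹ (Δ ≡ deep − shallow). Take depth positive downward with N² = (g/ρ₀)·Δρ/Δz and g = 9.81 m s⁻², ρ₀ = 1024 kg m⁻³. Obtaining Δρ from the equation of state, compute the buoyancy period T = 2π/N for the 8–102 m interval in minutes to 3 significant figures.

ΔT = -10.7 K, ΔS = -1.54 psu (deep − shallow).
Δρ/ρ₀ = −αΔT + βΔS = 2.14 × 10⁻³ − 1.155 × 10⁻³ = 9.85 × 10⁻⁴, so Δρ ≈ 1.009 kg m⁻³.
N² = (g/ρ₀)·Δρ/Δz = g·(Δρ/ρ₀)/Δz = 9.81 × 9.85 × 10⁻⁴ / 94 = 1.0280 × 10⁻⁴ s⁻².
N = √(1.0280 × 10⁻⁴) = 0.010139 rad s⁻¹ → T = 2π/N = 619.70 s = 10.328 min ≈ 10.3 min.

10.3 min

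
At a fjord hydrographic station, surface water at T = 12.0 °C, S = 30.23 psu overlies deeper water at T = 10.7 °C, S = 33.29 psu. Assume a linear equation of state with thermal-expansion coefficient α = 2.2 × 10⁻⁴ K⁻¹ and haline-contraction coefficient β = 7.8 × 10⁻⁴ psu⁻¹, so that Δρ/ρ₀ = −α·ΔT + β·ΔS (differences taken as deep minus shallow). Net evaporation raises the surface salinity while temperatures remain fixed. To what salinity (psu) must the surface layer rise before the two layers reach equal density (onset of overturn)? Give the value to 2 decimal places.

33.66 psu

Neutral buoyancy requires −α(T_deep − T_surf) + β(S_deep − S_surf′) = 0.
S_surf′ = S_deep − (α/β)·ΔT = 33.29 − (2.2 × 10⁻⁴/7.8 × 10⁻⁴)·(-1.3) = 33.6567 psu.
Increase required: 33.6567 − 30.23 = 3.4267 psu.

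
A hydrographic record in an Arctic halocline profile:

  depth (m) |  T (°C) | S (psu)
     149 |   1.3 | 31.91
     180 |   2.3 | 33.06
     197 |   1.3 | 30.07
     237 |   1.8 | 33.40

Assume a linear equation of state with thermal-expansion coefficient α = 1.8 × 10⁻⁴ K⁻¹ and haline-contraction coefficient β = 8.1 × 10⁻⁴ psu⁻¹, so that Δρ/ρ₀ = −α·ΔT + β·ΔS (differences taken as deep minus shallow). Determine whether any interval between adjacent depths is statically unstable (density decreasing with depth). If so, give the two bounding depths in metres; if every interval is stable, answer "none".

Evaluate Δρ/ρ₀ = −αΔT + βΔS across each adjacent pair:
  149–180 m: −αΔT+βΔS = −(1.8 × 10⁻⁴)(+1.0)+(8.1 × 10⁻⁴)(+1.15) = 7.5 × 10⁻⁴ → stable
  180–197 m: −αΔT+βΔS = −(1.8 × 10⁻⁴)(-1.0)+(8.1 × 10⁻⁴)(-2.99) = -2.2 × 10⁻³ → UNSTABLE
  197–237 m: −αΔT+βΔS = −(1.8 × 10⁻⁴)(+0.5)+(8.1 × 10⁻⁴)(+3.33) = 2.6 × 10⁻³ → stable
The 180–197 m interval has Δρ < 0: lighter water underlies denser water.

180–197 m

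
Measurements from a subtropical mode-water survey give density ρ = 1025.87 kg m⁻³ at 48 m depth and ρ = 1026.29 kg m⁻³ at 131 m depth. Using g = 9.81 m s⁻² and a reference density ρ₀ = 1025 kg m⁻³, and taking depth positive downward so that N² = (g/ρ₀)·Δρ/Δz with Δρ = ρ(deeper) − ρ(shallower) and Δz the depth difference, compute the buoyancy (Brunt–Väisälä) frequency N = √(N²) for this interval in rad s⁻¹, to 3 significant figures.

6.96 × 10⁻³ rad s⁻¹

Δρ = 1026.29 − 1025.87 = 0.42 kg m⁻³ over Δz = 131 − 48 = 83 m.
N² = (9.81/1025) × (0.42/83) = 4.8430 × 10⁻⁵ s⁻².
N = √(4.8430 × 10⁻⁵) = 6.9592 × 10⁻³ rad s⁻¹ ≈ 6.96 × 10⁻³ rad s⁻¹.
A positive N² confirms static stability across the interval.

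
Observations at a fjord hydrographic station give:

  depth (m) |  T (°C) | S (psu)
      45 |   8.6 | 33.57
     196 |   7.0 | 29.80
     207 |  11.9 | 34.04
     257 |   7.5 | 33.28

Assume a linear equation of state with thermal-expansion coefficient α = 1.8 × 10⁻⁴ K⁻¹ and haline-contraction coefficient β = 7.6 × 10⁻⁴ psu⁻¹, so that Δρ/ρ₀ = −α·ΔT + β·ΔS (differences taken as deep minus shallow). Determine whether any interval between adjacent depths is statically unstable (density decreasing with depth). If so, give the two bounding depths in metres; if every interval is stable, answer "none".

Evaluate Δρ/ρ₀ = −αΔT + βΔS across each adjacent pair:
  45–196 m: −αΔT+βΔS = −(1.8 × 10⁻⁴)(-1.6)+(7.6 × 10⁻⁴)(-3.77) = -2.6 × 10⁻³ → UNSTABLE
  196–207 m: −αΔT+βΔS = −(1.8 × 10⁻⁴)(+4.9)+(7.6 × 10⁻⁴)(+4.24) = 2.3 × 10⁻³ → stable
  207–257 m: −αΔT+βΔS = −(1.8 × 10⁻⁴)(-4.4)+(7.6 × 10⁻⁴)(-0.76) = 2.1 × 10⁻⁴ → stable
The 45–196 m interval has Δρ < 0: lighter water underlies denser water.

45–196 m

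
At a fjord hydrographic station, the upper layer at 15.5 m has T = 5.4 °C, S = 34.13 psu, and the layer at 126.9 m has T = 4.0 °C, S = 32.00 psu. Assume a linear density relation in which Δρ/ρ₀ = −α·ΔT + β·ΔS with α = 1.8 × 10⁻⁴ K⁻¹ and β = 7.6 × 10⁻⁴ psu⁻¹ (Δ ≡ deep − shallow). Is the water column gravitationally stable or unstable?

ΔT = 4.0 − 5.4 = -1.4 K and ΔS = 32.00 − 34.13 = -2.13 psu (deep − shallow).
−αΔT = 2.52 × 10⁻⁴; βΔS = -1.6188 × 10⁻³; sum Δρ/ρ₀ = -1.3668 × 10⁻³.
Δρ/ρ₀ < 0, so Δρ < 0: deeper water is lighter → statically unstable; the column would overturn.

unstable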